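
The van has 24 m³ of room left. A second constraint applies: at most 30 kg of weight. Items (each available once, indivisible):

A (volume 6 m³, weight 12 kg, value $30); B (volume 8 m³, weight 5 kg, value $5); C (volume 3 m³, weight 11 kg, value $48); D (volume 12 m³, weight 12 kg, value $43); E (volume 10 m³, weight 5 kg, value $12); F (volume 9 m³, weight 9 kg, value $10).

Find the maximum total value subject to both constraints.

$96

Feasible sets respecting both limits:
- B+C+D: volume 23, weight 28, value 96
- C+D: volume 15, weight 23, value 91
- A+C+E: volume 19, weight 28, value 90
Best: $96.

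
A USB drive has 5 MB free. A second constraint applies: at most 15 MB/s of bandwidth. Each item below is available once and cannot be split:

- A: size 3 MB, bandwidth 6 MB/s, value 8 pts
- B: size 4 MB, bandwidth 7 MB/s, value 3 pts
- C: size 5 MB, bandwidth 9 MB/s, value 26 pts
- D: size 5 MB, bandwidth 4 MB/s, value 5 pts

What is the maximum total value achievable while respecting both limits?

Feasible sets respecting both limits:
- C: size 5, bandwidth 9, value 26
- A: size 3, bandwidth 6, value 8
- D: size 5, bandwidth 4, value 5
- B: size 4, bandwidth 7, value 3
Best: 26 pts.

26 pts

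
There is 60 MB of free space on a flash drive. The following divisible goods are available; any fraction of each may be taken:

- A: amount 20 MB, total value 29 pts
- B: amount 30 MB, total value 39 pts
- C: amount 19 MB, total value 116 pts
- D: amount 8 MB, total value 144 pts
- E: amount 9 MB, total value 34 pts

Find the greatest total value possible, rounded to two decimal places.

328.20

Take in order of value per unit:
- D (144/8 per unit): all 8 → value 144, running total 144.00
- C (116/19 per unit): all 19 → value 116, running total 260.00
- E (34/9 per unit): all 9 → value 34, running total 294.00
- A (29/20 per unit): all 20 → value 29, running total 323.00
- B (39/30 per unit): 4 of 30 → value 4×39/30 = 5.2000, running total 328.20
Total 328.20.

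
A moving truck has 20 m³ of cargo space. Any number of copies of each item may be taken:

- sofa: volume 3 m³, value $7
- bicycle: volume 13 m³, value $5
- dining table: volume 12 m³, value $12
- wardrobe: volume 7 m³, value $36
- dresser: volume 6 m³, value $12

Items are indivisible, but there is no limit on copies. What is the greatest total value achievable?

$86

Best value-per-unit is wardrobe at 36/7; filling with it alone gives 2×36 = 72.
Optimal mix: 2×sofa + 2×wardrobe → volume 20, value 86.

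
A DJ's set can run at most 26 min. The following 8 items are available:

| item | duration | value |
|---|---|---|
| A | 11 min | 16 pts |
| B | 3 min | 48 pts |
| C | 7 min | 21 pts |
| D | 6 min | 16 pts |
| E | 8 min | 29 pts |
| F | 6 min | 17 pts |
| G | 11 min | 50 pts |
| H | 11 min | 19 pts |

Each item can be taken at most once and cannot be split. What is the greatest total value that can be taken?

Check high-value combinations within 26 min:
- B+D+F+G: duration 3+6+6+11=26, value 48+16+17+50=131
- B+E+G: duration 3+8+11=22, value 48+29+50=127
- B+C+G: duration 3+7+11=21, value 48+21+50=119
- B+G+H: duration 3+11+11=25, value 48+50+19=117
- B+F+G: duration 3+6+11=20, value 48+17+50=115
Best: 131 pts.

131 pts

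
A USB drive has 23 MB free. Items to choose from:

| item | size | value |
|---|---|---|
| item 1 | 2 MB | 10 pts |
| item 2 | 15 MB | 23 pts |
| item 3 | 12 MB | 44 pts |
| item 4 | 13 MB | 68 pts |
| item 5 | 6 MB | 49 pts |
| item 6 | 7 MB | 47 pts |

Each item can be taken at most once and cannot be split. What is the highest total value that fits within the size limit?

Check high-value combinations within 23 MB:
- item 1+item 4+item 5: size 2+13+6=21, value 10+68+49=127
- item 1+item 4+item 6: size 2+13+7=22, value 10+68+47=125
- item 4+item 5: size 13+6=19, value 68+49=117
- item 4+item 6: size 13+7=20, value 68+47=115
- item 1+item 5+item 6: size 2+6+7=15, value 10+49+47=106
Best: 127 pts.

127 pts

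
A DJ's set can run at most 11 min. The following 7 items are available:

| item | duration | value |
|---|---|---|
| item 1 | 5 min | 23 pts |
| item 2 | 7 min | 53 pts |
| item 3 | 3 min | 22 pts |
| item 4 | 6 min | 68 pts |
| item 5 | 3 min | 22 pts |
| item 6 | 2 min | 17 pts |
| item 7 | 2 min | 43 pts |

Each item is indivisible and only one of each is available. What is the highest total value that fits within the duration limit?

133 pts

Check high-value combinations within 11 min:
- item 3+item 4+item 7: duration 3+6+2=11, value 22+68+43=133
- item 4+item 5+item 7: duration 6+3+2=11, value 68+22+43=133
- item 4+item 6+item 7: duration 6+2+2=10, value 68+17+43=128
- item 2+item 6+item 7: duration 7+2+2=11, value 53+17+43=113
- item 4+item 7: duration 6+2=8, value 68+43=111
Best: 133 pts.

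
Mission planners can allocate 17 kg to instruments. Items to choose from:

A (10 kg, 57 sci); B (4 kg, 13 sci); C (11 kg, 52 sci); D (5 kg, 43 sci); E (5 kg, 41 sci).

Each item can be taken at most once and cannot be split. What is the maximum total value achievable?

Check high-value combinations within 17 kg:
- A+D: mass 10+5=15, value 57+43=100
- A+E: mass 10+5=15, value 57+41=98
- B+D+E: mass 4+5+5=14, value 13+43+41=97
- C+D: mass 11+5=16, value 52+43=95
- C+E: mass 11+5=16, value 52+41=93
Best: 100 sci.

100 sci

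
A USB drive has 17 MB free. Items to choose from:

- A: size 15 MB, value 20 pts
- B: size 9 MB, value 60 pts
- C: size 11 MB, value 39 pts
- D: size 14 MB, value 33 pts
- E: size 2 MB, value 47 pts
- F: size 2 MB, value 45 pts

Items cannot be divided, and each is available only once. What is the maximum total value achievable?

152 pts

Check high-value combinations within 17 MB:
- B+E+F: size 9+2+2=13, value 60+47+45=152
- C+E+F: size 11+2+2=15, value 39+47+45=131
- B+E: size 9+2=11, value 60+47=107
- B+F: size 9+2=11, value 60+45=105
Best: 152 pts.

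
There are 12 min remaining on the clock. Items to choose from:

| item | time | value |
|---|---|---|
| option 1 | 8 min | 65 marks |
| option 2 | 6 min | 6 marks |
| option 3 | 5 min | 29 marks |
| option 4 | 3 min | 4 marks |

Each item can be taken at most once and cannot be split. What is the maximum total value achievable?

69 marks

This is a 0/1 knapsack; check combinations near the capacity.
- option 1+option 4: time 8+3=11, value 65+4=69
- option 1: time 8, value 65
- option 2+option 3: time 6+5=11, value 6+29=35
- option 3+option 4: time 5+3=8, value 29+4=33
- option 3: time 5, value 29
Best: 69 marks.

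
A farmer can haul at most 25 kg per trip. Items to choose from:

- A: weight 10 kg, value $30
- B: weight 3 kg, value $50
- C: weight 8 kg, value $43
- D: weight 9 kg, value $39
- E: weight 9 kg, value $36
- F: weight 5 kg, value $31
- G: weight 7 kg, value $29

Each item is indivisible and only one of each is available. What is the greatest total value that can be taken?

$163

Check high-value combinations within 25 kg:
- B+C+D+F: weight 3+8+9+5=25, value 50+43+39+31=163
- B+C+E+F: weight 3+8+9+5=25, value 50+43+36+31=160
- B+C+F+G: weight 3+8+5+7=23, value 50+43+31+29=153
Best: $163.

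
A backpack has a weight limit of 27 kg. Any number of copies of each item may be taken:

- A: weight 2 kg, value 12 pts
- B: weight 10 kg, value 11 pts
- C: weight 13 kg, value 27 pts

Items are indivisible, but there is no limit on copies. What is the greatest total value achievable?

156 pts

Best value-per-unit is A at 12/2, and filling with it alone uses weight 13×2=26. No mix of the others beats 13×12 = 156.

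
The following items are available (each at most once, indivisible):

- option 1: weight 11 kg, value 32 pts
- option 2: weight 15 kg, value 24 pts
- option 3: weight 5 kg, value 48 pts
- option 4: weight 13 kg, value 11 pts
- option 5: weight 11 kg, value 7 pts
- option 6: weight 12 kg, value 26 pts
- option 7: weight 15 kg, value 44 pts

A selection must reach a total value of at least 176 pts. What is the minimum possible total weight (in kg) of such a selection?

Subsets with value ≥ 176, sorted by total weight:
- option 1+option 2+option 3+option 5+option 6+option 7: weight 69, value 181
- option 1+option 2+option 3+option 4+option 6+option 7: weight 71, value 185
Minimum weight: 69 kg.

69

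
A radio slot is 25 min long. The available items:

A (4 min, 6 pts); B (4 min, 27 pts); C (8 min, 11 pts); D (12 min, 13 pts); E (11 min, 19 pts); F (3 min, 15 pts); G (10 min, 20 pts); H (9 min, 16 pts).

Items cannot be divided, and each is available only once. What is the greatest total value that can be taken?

Check high-value combinations within 25 min:
- B+C+F+G: duration 4+8+3+10=25, value 27+11+15+20=73
- B+C+F+H: duration 4+8+3+9=24, value 27+11+15+16=69
- A+B+F+G: duration 4+4+3+10=21, value 6+27+15+20=68
Best: 73 pts.

73 pts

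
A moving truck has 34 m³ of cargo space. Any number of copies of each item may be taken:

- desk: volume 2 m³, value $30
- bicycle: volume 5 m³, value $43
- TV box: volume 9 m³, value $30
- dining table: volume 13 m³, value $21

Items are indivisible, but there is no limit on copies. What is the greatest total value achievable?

Best value-per-unit is desk at 30/2, and filling with it alone uses volume 17×2=34. No mix of the others beats 17×30 = 510.

$510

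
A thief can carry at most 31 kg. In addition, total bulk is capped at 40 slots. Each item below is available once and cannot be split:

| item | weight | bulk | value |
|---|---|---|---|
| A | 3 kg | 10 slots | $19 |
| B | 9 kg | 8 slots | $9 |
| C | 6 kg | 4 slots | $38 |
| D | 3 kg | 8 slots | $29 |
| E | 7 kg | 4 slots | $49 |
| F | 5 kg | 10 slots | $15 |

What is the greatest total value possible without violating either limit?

$150

Feasible sets respecting both limits:
- A+C+D+E+F: weight 24, bulk 36, value 150
- A+B+C+D+E: weight 28, bulk 34, value 144
- B+C+D+E+F: weight 30, bulk 34, value 140
Best: $150.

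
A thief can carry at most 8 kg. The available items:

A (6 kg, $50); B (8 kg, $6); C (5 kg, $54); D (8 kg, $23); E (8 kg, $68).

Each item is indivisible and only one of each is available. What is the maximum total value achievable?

$68

This is a 0/1 knapsack; check combinations near the capacity.
- E: weight 8, value 68
- C: weight 5, value 54
- A: weight 6, value 50
- D: weight 8, value 23
Best: $68.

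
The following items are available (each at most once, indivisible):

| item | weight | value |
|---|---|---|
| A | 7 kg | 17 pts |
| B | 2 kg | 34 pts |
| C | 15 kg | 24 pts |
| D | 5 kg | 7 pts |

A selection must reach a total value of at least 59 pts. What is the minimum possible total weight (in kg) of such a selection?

Subsets with value ≥ 59, sorted by total weight:
- B+C+D: weight 22, value 65
- A+B+C: weight 24, value 75
- A+B+C+D: weight 29, value 82
Minimum weight: 22 kg.

22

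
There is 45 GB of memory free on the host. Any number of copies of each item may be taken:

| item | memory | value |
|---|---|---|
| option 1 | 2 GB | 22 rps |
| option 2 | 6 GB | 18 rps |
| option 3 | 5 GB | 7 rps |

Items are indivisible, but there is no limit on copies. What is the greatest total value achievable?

484 rps

Best value-per-unit is option 1 at 22/2, and filling with it alone uses memory 22×2=44. No mix of the others beats 22×22 = 484.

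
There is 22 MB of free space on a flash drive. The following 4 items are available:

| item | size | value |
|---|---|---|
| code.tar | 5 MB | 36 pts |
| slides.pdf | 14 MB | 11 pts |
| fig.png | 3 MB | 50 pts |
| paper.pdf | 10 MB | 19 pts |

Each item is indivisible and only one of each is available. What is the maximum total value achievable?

Check high-value combinations within 22 MB:
- code.tar+fig.png+paper.pdf: size 5+3+10=18, value 36+50+19=105
- code.tar+slides.pdf+fig.png: size 5+14+3=22, value 36+11+50=97
- code.tar+fig.png: size 5+3=8, value 36+50=86
- fig.png+paper.pdf: size 3+10=13, value 50+19=69
- slides.pdf+fig.png: size 14+3=17, value 11+50=61
Best: 105 pts.

105 pts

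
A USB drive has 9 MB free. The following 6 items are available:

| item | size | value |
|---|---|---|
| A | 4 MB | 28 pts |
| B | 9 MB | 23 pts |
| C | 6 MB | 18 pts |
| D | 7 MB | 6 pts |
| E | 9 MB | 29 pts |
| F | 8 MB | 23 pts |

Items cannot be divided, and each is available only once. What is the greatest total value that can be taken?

29 pts

Check high-value combinations within 9 MB:
- E: size 9, value 29
- A: size 4, value 28
- F: size 8, value 23
Best: 29 pts.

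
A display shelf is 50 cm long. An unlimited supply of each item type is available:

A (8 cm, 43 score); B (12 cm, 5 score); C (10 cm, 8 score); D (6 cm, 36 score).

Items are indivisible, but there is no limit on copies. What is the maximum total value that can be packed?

Best value-per-unit is D at 36/6; filling with it alone gives 8×36 = 288.
Optimal mix: 1×A + 7×D → length 50, value 295.

295 score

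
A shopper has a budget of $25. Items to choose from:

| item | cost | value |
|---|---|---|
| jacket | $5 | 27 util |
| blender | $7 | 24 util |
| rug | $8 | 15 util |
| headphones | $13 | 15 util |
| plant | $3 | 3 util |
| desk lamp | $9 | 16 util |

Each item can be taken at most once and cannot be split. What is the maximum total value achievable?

70 util

Check high-value combinations within $25:
- jacket+blender+plant+desk lamp: cost 5+7+3+9=24, value 27+24+3+16=70
- jacket+blender+rug+plant: cost 5+7+8+3=23, value 27+24+15+3=69
- jacket+blender+desk lamp: cost 5+7+9=21, value 27+24+16=67
- jacket+blender+rug: cost 5+7+8=20, value 27+24+15=66
Best: 70 util.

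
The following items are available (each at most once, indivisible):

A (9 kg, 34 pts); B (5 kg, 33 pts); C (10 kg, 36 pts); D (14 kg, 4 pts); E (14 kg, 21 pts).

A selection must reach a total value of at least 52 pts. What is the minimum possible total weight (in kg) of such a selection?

Subsets with value ≥ 52, sorted by total weight:
- A+B: weight 14, value 67
- B+C: weight 15, value 69
- A+C: weight 19, value 70
Minimum weight: 14 kg.

14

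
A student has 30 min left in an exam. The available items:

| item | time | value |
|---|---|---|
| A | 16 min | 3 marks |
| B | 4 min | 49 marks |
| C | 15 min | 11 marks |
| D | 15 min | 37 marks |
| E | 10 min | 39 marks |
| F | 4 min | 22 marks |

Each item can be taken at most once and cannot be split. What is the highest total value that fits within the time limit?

125 marks

Check high-value combinations within 30 min:
- B+D+E: time 4+15+10=29, value 49+37+39=125
- B+E+F: time 4+10+4=18, value 49+39+22=110
- B+D+F: time 4+15+4=23, value 49+37+22=108
Best: 125 marks.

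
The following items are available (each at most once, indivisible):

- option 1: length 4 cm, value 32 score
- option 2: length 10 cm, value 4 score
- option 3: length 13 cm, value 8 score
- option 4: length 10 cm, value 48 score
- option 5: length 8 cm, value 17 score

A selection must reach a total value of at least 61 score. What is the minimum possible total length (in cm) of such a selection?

14

Subsets with value ≥ 61, sorted by total length:
- option 1+option 4: length 14, value 80
- option 4+option 5: length 18, value 65
- option 1+option 4+option 5: length 22, value 97
Minimum length: 14 cm.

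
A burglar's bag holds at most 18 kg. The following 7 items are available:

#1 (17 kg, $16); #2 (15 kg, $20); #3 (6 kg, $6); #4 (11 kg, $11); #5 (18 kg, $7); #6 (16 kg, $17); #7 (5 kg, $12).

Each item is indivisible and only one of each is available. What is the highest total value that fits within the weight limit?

Check high-value combinations within 18 kg:
- #4+#7: weight 11+5=16, value 11+12=23
- #2: weight 15, value 20
- #3+#7: weight 6+5=11, value 6+12=18
- #6: weight 16, value 17
- #3+#4: weight 6+11=17, value 6+11=17
Best: $23.

$23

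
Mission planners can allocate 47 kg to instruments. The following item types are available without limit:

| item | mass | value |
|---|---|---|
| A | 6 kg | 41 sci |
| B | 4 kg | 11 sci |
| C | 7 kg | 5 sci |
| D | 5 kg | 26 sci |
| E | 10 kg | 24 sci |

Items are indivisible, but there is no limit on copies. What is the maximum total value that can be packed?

Best value-per-unit is A at 41/6; filling with it alone gives 7×41 = 287.
Optimal mix: 7×A + 1×D → mass 47, value 313.

313 sci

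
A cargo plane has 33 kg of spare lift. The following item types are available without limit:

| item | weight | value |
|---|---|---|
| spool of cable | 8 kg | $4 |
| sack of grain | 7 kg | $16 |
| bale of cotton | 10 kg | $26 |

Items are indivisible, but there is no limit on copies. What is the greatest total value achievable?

$78

Best value-per-unit is bale of cotton at 26/10, and filling with it alone uses weight 3×10=30. No mix of the others beats 3×26 = 78.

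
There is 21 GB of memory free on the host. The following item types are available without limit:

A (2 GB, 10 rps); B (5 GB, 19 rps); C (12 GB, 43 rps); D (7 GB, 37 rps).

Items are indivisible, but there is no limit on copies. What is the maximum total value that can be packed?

111 rps

Best value-per-unit is D at 37/7, and filling with it alone uses memory 3×7=21. No mix of the others beats 3×37 = 111.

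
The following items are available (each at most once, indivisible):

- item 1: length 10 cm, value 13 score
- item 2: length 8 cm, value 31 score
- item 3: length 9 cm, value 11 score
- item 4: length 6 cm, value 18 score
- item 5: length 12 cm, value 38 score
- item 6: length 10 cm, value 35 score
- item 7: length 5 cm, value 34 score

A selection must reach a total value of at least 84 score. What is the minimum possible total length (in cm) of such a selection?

21

Subsets with value ≥ 84, sorted by total length:
- item 4+item 6+item 7: length 21, value 87
- item 2+item 6+item 7: length 23, value 100
Minimum length: 21 cm.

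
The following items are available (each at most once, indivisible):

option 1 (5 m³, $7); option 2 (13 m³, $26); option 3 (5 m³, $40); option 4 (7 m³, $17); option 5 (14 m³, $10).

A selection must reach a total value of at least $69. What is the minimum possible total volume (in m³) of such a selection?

Subsets with value ≥ 69, sorted by total volume:
- option 1+option 2+option 3: volume 23, value 73
- option 2+option 3+option 4: volume 25, value 83
- option 1+option 2+option 3+option 4: volume 30, value 90
Minimum volume: 23 m³.

23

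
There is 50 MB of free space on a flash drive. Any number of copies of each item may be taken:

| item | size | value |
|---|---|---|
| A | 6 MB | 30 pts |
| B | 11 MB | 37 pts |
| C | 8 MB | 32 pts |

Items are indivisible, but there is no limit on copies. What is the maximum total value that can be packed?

242 pts

Best value-per-unit is A at 30/6; filling with it alone gives 8×30 = 240.
Optimal mix: 7×A + 1×C → size 50, value 242.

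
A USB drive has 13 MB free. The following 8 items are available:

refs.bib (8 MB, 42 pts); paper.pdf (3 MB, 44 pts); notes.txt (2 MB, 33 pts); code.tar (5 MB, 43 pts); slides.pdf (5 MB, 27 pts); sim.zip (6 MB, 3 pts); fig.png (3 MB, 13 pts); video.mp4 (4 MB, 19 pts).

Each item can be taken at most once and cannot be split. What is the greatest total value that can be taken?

133 pts

Check high-value combinations within 13 MB:
- paper.pdf+notes.txt+code.tar+fig.png: size 3+2+5+3=13, value 44+33+43+13=133
- paper.pdf+notes.txt+code.tar: size 3+2+5=10, value 44+33+43=120
- refs.bib+paper.pdf+notes.txt: size 8+3+2=13, value 42+44+33=119
Best: 133 pts.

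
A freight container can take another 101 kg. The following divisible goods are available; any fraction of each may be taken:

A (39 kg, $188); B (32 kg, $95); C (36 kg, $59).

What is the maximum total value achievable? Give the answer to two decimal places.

332.17

Take in order of value per unit:
- A (188/39 per unit): all 39 → value 188, running total 188.00
- B (95/32 per unit): all 32 → value 95, running total 283.00
- C (59/36 per unit): 30 of 36 → value 30×59/36 = 49.1667, running total 332.17
Total 332.17.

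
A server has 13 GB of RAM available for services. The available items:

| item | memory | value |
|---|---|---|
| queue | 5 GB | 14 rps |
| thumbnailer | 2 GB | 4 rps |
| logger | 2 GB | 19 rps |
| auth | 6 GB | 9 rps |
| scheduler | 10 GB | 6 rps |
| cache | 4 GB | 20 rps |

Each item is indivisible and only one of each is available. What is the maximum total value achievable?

57 rps

Check high-value combinations within 13 GB:
- queue+thumbnailer+logger+cache: memory 5+2+2+4=13, value 14+4+19+20=57
- queue+logger+cache: memory 5+2+4=11, value 14+19+20=53
- logger+auth+cache: memory 2+6+4=12, value 19+9+20=48
- thumbnailer+logger+cache: memory 2+2+4=8, value 4+19+20=43
- queue+logger+auth: memory 5+2+6=13, value 14+19+9=42
Best: 57 rps.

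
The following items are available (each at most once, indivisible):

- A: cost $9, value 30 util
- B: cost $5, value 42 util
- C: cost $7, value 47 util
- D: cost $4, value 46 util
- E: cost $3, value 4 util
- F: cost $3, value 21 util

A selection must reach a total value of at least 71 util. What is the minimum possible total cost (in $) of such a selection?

9

Subsets with value ≥ 71, sorted by total cost:
- B+D: cost 9, value 88
- D+E+F: cost 10, value 71
- C+D: cost 11, value 93
- B+D+F: cost 12, value 109
Minimum cost: 9 $.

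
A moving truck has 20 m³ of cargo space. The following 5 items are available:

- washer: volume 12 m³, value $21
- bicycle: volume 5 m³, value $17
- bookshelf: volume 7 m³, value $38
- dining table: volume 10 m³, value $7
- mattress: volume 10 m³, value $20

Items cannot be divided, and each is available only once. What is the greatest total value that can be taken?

This is a 0/1 knapsack; check combinations near the capacity.
- washer+bookshelf: volume 12+7=19, value 21+38=59
- bookshelf+mattress: volume 7+10=17, value 38+20=58
- bicycle+bookshelf: volume 5+7=12, value 17+38=55
- bookshelf+dining table: volume 7+10=17, value 38+7=45
Best: $59.

$59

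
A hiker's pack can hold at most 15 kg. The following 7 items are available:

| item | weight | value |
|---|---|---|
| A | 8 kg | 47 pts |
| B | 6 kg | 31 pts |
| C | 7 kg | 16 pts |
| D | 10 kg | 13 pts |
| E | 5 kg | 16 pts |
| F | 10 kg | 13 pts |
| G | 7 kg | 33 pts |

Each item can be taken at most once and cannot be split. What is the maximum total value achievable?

80 pts

Check high-value combinations within 15 kg:
- A+G: weight 8+7=15, value 47+33=80
- A+B: weight 8+6=14, value 47+31=78
- B+G: weight 6+7=13, value 31+33=64
Best: 80 pts.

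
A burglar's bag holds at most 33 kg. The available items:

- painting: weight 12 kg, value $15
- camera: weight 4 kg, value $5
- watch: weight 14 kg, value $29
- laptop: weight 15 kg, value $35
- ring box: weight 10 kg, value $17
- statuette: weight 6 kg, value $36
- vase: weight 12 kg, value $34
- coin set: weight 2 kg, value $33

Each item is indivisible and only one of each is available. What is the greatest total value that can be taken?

$121

Check high-value combinations within 33 kg:
- laptop+ring box+statuette+coin set: weight 15+10+6+2=33, value 35+17+36+33=121
- ring box+statuette+vase+coin set: weight 10+6+12+2=30, value 17+36+34+33=120
- painting+statuette+vase+coin set: weight 12+6+12+2=32, value 15+36+34+33=118
Best: $121.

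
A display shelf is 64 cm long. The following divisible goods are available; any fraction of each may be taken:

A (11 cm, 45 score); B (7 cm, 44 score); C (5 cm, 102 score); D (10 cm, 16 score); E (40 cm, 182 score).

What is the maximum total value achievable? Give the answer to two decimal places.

374.60

Take in order of value per unit:
- C (102/5 per unit): all 5 → value 102, running total 102.00
- B (44/7 per unit): all 7 → value 44, running total 146.00
- E (182/40 per unit): all 40 → value 182, running total 328.00
- A (45/11 per unit): all 11 → value 45, running total 373.00
- D (16/10 per unit): 1 of 10 → value 1×16/10 = 1.6000, running total 374.60
Total 374.60.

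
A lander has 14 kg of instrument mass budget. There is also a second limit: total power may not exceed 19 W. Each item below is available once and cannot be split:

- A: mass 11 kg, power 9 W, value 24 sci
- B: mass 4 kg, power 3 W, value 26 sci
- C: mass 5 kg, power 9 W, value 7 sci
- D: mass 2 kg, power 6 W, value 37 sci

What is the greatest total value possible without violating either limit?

70 sci

Feasible sets respecting both limits:
- B+C+D: mass 11, power 18, value 70
- B+D: mass 6, power 9, value 63
- A+D: mass 13, power 15, value 61
Best: 70 sci.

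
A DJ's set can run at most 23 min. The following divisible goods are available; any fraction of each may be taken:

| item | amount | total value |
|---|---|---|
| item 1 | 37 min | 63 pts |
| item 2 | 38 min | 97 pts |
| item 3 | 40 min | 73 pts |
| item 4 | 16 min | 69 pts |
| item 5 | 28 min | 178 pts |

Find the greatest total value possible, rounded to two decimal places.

146.21

Take in order of value per unit:
- item 5 (178/28 per unit): 23 of 28 → value 23×178/28 = 146.2143, running total 146.21
Total 146.21.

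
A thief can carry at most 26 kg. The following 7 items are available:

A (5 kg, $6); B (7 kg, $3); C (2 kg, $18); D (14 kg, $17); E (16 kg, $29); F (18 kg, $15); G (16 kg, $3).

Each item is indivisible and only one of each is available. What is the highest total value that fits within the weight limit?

$53

Check high-value combinations within 26 kg:
- A+C+E: weight 5+2+16=23, value 6+18+29=53
- B+C+E: weight 7+2+16=25, value 3+18+29=50
- C+E: weight 2+16=18, value 18+29=47
- A+C+D: weight 5+2+14=21, value 6+18+17=41
Best: $53.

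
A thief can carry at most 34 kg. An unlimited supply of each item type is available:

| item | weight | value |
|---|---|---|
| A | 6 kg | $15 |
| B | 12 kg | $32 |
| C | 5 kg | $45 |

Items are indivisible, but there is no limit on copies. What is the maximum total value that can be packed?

$270

Best value-per-unit is C at 45/5, and filling with it alone uses weight 6×5=30. No mix of the others beats 6×45 = 270.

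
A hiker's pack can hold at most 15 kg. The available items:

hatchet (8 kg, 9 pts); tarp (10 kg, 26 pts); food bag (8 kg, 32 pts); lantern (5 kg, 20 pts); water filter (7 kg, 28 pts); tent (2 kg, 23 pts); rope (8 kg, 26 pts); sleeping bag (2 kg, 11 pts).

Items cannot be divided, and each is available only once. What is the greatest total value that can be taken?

75 pts

Check high-value combinations within 15 kg:
- food bag+lantern+tent: weight 8+5+2=15, value 32+20+23=75
- lantern+water filter+tent: weight 5+7+2=14, value 20+28+23=71
- lantern+tent+rope: weight 5+2+8=15, value 20+23+26=69
Best: 75 pts.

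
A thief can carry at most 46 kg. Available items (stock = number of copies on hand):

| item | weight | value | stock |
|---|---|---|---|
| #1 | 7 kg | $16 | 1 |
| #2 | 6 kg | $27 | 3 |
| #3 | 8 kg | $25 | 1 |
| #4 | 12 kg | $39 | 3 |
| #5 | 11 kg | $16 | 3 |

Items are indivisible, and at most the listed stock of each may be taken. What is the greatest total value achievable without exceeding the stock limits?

$161

Top feasible selections:
- 1×#1 + 3×#2 + 1×#3 + 1×#4: weight 45, value 161
- 3×#2 + 2×#4: weight 42, value 159
- 2×#2 + 1×#3 + 2×#4: weight 44, value 157
- 1×#1 + 2×#2 + 2×#4: weight 43, value 148
Best: $161.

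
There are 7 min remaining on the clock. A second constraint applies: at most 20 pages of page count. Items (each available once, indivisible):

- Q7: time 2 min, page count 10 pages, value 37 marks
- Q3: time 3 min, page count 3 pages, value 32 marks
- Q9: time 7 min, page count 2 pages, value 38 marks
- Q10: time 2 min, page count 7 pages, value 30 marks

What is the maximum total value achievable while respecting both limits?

99 marks

Feasible sets respecting both limits:
- Q7+Q3+Q10: time 7, page count 20, value 99
- Q7+Q3: time 5, page count 13, value 69
- Q7+Q10: time 4, page count 17, value 67
- Q3+Q10: time 5, page count 10, value 62
Best: 99 marks.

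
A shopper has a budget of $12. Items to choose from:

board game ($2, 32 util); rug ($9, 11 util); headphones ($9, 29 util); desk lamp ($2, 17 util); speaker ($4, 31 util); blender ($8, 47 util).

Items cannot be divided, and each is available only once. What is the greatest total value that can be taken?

Check high-value combinations within $12:
- board game+desk lamp+blender: cost 2+2+8=12, value 32+17+47=96
- board game+desk lamp+speaker: cost 2+2+4=8, value 32+17+31=80
- board game+blender: cost 2+8=10, value 32+47=79
- speaker+blender: cost 4+8=12, value 31+47=78
Best: 96 util.

96 util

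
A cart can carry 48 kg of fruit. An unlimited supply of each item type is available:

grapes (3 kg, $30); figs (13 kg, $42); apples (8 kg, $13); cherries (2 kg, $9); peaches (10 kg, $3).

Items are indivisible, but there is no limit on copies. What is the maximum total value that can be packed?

Best value-per-unit is grapes at 30/3, and filling with it alone uses weight 16×3=48. No mix of the others beats 16×30 = 480.

$480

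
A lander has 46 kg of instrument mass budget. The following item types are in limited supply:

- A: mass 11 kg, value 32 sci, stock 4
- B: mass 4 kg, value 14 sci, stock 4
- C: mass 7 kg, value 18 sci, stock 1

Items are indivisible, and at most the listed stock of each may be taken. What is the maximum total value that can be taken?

138 sci

Top feasible selections:
- 2×A + 4×B + 1×C: mass 45, value 138
- 3×A + 3×B: mass 45, value 138
- 3×A + 1×B + 1×C: mass 44, value 128
- 4×A: mass 44, value 128
Best: 138 sci.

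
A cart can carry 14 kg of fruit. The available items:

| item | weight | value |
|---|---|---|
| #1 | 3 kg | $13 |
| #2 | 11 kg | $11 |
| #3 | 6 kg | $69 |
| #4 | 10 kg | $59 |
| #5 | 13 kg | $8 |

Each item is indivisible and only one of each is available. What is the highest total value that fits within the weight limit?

Check high-value combinations within 14 kg:
- #1+#3: weight 3+6=9, value 13+69=82
- #1+#4: weight 3+10=13, value 13+59=72
- #3: weight 6, value 69
- #4: weight 10, value 59
- #1+#2: weight 3+11=14, value 13+11=24
Best: $82.

$82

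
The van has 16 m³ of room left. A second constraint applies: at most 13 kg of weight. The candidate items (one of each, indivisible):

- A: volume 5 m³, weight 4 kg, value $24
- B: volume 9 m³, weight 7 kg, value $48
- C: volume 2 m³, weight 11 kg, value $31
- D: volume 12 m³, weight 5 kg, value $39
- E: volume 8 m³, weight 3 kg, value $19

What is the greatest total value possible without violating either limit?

$72

Feasible sets respecting both limits:
- A+B: volume 14, weight 11, value 72
- B: volume 9, weight 7, value 48
- A+E: volume 13, weight 7, value 43
- D: volume 12, weight 5, value 39
Best: $72.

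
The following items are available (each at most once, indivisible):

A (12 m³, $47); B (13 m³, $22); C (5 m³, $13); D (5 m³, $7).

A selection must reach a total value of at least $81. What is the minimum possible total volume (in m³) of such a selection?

Subsets with value ≥ 81, sorted by total volume:
- A+B+C: volume 30, value 82
- A+B+C+D: volume 35, value 89
Minimum volume: 30 m³.

30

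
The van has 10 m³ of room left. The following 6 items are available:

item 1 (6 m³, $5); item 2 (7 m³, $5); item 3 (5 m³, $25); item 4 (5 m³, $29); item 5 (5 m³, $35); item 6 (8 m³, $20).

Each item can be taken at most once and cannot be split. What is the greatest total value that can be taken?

Check high-value combinations within 10 m³:
- item 4+item 5: volume 5+5=10, value 29+35=64
- item 3+item 5: volume 5+5=10, value 25+35=60
- item 3+item 4: volume 5+5=10, value 25+29=54
- item 5: volume 5, value 35
Best: $64.

$64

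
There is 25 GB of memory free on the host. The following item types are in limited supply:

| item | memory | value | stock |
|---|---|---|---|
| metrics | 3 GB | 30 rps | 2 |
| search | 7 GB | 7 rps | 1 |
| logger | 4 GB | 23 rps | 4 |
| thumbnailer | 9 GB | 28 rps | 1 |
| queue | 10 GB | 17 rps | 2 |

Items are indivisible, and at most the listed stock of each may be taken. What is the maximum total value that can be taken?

Best selections within memory 25 and stock limits:
- 2×metrics + 4×logger: memory 22, value 152
- 2×metrics + 1×search + 3×logger: memory 25, value 136
Best: 152 rps.

152 rps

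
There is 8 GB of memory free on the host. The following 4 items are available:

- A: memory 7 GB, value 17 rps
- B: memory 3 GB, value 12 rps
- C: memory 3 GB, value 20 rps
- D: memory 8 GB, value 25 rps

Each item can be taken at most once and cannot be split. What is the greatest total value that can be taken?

32 rps

Check high-value combinations within 8 GB:
- B+C: memory 3+3=6, value 12+20=32
- D: memory 8, value 25
- C: memory 3, value 20
Best: 32 rps.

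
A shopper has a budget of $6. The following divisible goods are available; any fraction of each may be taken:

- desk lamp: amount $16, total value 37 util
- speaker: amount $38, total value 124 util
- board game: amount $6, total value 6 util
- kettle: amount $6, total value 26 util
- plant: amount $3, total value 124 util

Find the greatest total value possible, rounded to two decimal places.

137.00

Take in order of value per unit:
- plant (124/3 per unit): all 3 → value 124, running total 124.00
- kettle (26/6 per unit): 3 of 6 → value 3×26/6 = 13.0000, running total 137.00
Total 137.00.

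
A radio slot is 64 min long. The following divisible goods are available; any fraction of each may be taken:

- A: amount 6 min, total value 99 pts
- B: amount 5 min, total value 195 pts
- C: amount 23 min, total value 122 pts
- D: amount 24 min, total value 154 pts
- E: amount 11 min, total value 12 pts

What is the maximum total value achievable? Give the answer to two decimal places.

Take in order of value per unit:
- B (195/5 per unit): all 5 → value 195, running total 195.00
- A (99/6 per unit): all 6 → value 99, running total 294.00
- D (154/24 per unit): all 24 → value 154, running total 448.00
- C (122/23 per unit): all 23 → value 122, running total 570.00
- E (12/11 per unit): 6 of 11 → value 6×12/11 = 6.5455, running total 576.55
Total 576.55.

576.55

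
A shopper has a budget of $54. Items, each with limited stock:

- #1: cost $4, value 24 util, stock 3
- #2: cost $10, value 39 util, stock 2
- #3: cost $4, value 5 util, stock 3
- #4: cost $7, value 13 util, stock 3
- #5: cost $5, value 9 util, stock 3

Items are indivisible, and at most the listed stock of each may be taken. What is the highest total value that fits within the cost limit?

190 util

Best selections within cost 54 and stock limits:
- 3×#1 + 2×#2 + 1×#4 + 3×#5: cost 54, value 190
- 3×#1 + 2×#2 + 3×#4: cost 53, value 189
- 3×#1 + 2×#2 + 1×#3 + 1×#4 + 2×#5: cost 53, value 186
Best: 190 util.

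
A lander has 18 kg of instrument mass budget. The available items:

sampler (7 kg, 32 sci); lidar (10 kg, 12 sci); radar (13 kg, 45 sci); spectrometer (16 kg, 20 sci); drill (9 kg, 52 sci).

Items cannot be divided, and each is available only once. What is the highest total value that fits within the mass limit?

Check high-value combinations within 18 kg:
- sampler+drill: mass 7+9=16, value 32+52=84
- drill: mass 9, value 52
- radar: mass 13, value 45
- sampler+lidar: mass 7+10=17, value 32+12=44
Best: 84 sci.

84 sci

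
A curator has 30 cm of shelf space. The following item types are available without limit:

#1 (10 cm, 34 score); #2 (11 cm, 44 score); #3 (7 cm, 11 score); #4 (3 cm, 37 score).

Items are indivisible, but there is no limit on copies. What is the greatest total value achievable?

370 score

Best value-per-unit is #4 at 37/3, and filling with it alone uses length 10×3=30. No mix of the others beats 10×37 = 370.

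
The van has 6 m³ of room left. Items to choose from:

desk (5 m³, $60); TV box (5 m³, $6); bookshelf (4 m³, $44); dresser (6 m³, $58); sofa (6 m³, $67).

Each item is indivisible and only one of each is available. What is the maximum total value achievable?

Check high-value combinations within 6 m³:
- sofa: volume 6, value 67
- desk: volume 5, value 60
- dresser: volume 6, value 58
- bookshelf: volume 4, value 44
- TV box: volume 5, value 6
Best: $67.

$67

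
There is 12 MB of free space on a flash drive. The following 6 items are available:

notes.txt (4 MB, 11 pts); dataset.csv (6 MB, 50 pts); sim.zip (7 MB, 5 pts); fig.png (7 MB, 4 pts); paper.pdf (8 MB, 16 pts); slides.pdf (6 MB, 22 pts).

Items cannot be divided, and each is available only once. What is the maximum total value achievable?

This is a 0/1 knapsack; check combinations near the capacity.
- dataset.csv+slides.pdf: size 6+6=12, value 50+22=72
- notes.txt+dataset.csv: size 4+6=10, value 11+50=61
- dataset.csv: size 6, value 50
- notes.txt+slides.pdf: size 4+6=10, value 11+22=33
Best: 72 pts.

72 pts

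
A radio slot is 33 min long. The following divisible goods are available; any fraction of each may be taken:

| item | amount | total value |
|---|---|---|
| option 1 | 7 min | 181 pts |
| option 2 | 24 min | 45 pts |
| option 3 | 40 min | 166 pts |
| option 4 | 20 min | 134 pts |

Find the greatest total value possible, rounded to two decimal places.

Take in order of value per unit:
- option 1 (181/7 per unit): all 7 → value 181, running total 181.00
- option 4 (134/20 per unit): all 20 → value 134, running total 315.00
- option 3 (166/40 per unit): 6 of 40 → value 6×166/40 = 24.9000, running total 339.90
Total 339.90.

339.90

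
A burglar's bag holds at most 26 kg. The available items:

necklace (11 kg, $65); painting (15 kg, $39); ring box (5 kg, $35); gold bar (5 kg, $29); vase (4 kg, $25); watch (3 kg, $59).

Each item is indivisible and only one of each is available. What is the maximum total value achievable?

This is a 0/1 knapsack; check combinations near the capacity.
- necklace+ring box+gold bar+watch: weight 11+5+5+3=24, value 65+35+29+59=188
- necklace+ring box+vase+watch: weight 11+5+4+3=23, value 65+35+25+59=184
- necklace+gold bar+vase+watch: weight 11+5+4+3=23, value 65+29+25+59=178
- necklace+ring box+watch: weight 11+5+3=19, value 65+35+59=159
Best: $188.

$188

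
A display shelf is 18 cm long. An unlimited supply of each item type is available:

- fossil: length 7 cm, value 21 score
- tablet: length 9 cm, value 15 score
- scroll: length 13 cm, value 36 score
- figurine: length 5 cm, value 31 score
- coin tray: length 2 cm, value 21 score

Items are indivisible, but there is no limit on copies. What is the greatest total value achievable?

Best value-per-unit is coin tray at 21/2, and filling with it alone uses length 9×2=18. No mix of the others beats 9×21 = 189.

189 score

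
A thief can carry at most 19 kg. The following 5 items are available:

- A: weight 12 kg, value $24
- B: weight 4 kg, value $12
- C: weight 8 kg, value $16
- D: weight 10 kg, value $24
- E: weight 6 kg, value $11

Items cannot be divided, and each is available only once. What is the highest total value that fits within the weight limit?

$40

Check high-value combinations within 19 kg:
- C+D: weight 8+10=18, value 16+24=40
- B+C+E: weight 4+8+6=18, value 12+16+11=39
- B+D: weight 4+10=14, value 12+24=36
- A+B: weight 12+4=16, value 24+12=36
Best: $40.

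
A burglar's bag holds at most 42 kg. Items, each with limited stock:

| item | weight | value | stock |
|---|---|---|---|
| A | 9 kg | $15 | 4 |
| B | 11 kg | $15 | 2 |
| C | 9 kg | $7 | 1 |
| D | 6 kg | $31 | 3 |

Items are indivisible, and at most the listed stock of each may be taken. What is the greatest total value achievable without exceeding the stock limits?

Best selections within weight 42 and stock limits:
- 2×A + 3×D: weight 36, value 123
- 1×A + 1×B + 3×D: weight 38, value 123
- 2×B + 3×D: weight 40, value 123
Best: $123.

$123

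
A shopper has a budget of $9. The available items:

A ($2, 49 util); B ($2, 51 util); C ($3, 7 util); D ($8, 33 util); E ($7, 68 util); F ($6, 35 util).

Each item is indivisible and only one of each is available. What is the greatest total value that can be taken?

119 util

Check high-value combinations within $9:
- B+E: cost 2+7=9, value 51+68=119
- A+E: cost 2+7=9, value 49+68=117
- A+B+C: cost 2+2+3=7, value 49+51+7=107
- A+B: cost 2+2=4, value 49+51=100
- B+F: cost 2+6=8, value 51+35=86
Best: 119 util.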